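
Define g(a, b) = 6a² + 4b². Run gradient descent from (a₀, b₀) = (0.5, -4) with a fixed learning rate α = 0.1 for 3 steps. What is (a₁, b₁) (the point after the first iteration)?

(-0.1, -0.8)

∇g = (12a, 8b)
Step 1: at (0.5, -4), ∇g = (6, -32) → (0.5, -4) − 0.1·(6, -32) = (-0.1, -0.8)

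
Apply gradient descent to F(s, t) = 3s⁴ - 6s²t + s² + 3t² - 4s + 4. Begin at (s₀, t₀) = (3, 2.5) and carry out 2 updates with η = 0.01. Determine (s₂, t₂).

∇F = (12s³ - 12st + 2s - 4, -6s² + 6t)
(s₁, t₁) = (3, 2.5) − 0.01·(236, -39) = (0.64, 2.89)
(s₂, t₂) = (0.64, 2.89) − 0.01·(-21.769472, 14.8824) = (0.85769472, 2.741176)

(0.85769472, 2.741176)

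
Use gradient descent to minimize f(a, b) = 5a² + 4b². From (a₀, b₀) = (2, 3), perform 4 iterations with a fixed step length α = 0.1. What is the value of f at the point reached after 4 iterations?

0.00009216

∇f = (10a, 8b)
Step 1: at (2, 3), ∇f = (20, 24) → (2, 3) − 0.1·(20, 24) = (0, 0.6)
Step 2: at (0, 0.6), ∇f = (0, 4.8) → (0, 0.6) − 0.1·(0, 4.8) = (0, 0.12)
Step 3: at (0, 0.12), ∇f = (0, 0.96) → (0, 0.12) − 0.1·(0, 0.96) = (0, 0.024)
Step 4: at (0, 0.024), ∇f = (0, 0.192) → (0, 0.024) − 0.1·(0, 0.192) = (0, 0.0048)
f(0, 0.0048) = 0.00009216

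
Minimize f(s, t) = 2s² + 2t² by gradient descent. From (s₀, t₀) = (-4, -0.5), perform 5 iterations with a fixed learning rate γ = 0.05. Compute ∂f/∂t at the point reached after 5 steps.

-0.65536

∇f = (4s, 4t)
(s₁, t₁) = (-4, -0.5) − 0.05·(-16, -2) = (-3.2, -0.4)
(s₂, t₂) = (-3.2, -0.4) − 0.05·(-12.8, -1.6) = (-2.56, -0.32)
(s₃, t₃) = (-2.56, -0.32) − 0.05·(-10.24, -1.28) = (-2.048, -0.256)
(s₄, t₄) = (-2.048, -0.256) − 0.05·(-8.192, -1.024) = (-1.6384, -0.2048)
(s₅, t₅) = (-1.6384, -0.2048) − 0.05·(-6.5536, -0.8192) = (-1.31072, -0.16384)
∂f/∂t at (-1.31072, -0.16384) = -0.65536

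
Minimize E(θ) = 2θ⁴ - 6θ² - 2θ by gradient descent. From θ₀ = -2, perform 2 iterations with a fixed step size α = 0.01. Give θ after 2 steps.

-1.43405504

E′(θ) = 8θ³ - 12θ - 2
θ₁ = -2 − 0.01·(-42) = -1.58
θ₂ = -1.58 − 0.01·(-14.594496) = -1.43405504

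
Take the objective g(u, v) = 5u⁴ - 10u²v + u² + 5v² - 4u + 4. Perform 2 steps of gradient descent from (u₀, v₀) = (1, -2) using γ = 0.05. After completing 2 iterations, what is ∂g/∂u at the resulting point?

∇g = (20u³ - 20uv + 2u - 4, -10u² + 10v)
Step 1: at (1, -2), ∇g = (58, -30) → (1, -2) − 0.05·(58, -30) = (-1.9, -0.5)
Step 2: at (-1.9, -0.5), ∇g = (-163.98, -41.1) → (-1.9, -0.5) − 0.05·(-163.98, -41.1) = (6.299, 1.555)
∂g/∂u at (6.299, 1.555) = 4811.25807798

4811.25807798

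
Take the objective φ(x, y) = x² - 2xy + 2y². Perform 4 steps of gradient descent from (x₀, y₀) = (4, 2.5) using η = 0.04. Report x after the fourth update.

3.53917952

∇φ = (2x - 2y, -2x + 4y)
Step 1: at (4, 2.5), ∇φ = (3, 2) → (4, 2.5) − 0.04·(3, 2) = (3.88, 2.42)
Step 2: at (3.88, 2.42), ∇φ = (2.92, 1.92) → (3.88, 2.42) − 0.04·(2.92, 1.92) = (3.7632, 2.3432)
Step 3: at (3.7632, 2.3432), ∇φ = (2.84, 1.8464) → (3.7632, 2.3432) − 0.04·(2.84, 1.8464) = (3.6496, 2.269344)
Step 4: at (3.6496, 2.269344), ∇φ = (2.760512, 1.778176) → (3.6496, 2.269344) − 0.04·(2.760512, 1.778176) = (3.53917952, 2.19821696)
x = 3.53917952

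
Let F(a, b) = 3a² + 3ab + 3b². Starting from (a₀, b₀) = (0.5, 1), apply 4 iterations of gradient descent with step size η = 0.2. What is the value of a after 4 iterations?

∇F = (6a + 3b, 3a + 6b)
Step 1: at (0.5, 1), ∇F = (6, 7.5) → (0.5, 1) − 0.2·(6, 7.5) = (-0.7, -0.5)
Step 2: at (-0.7, -0.5), ∇F = (-5.7, -5.1) → (-0.7, -0.5) − 0.2·(-5.7, -5.1) = (0.44, 0.52)
Step 3: at (0.44, 0.52), ∇F = (4.2, 4.44) → (0.44, 0.52) − 0.2·(4.2, 4.44) = (-0.4, -0.368)
Step 4: at (-0.4, -0.368), ∇F = (-3.504, -3.408) → (-0.4, -0.368) − 0.2·(-3.504, -3.408) = (0.3008, 0.3136)
a = 0.3008

0.3008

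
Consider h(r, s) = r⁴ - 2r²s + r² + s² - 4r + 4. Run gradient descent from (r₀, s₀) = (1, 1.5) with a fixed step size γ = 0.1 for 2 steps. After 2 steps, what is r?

∇h = (4r³ - 4rs + 2r - 4, -2r² + 2s)
(r₁, s₁) = (1, 1.5) − 0.1·(-4, 1) = (1.4, 1.4)
(r₂, s₂) = (1.4, 1.4) − 0.1·(1.936, -1.12) = (1.2064, 1.512)
r = 1.2064

1.2064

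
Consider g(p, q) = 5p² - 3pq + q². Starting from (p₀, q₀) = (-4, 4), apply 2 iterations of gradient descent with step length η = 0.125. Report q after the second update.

2.0625

∇g = (10p - 3q, -3p + 2q)
Step 1: at (-4, 4), ∇g = (-52, 20) → (-4, 4) − 0.125·(-52, 20) = (2.5, 1.5)
Step 2: at (2.5, 1.5), ∇g = (20.5, -4.5) → (2.5, 1.5) − 0.125·(20.5, -4.5) = (-0.0625, 2.0625)
q = 2.0625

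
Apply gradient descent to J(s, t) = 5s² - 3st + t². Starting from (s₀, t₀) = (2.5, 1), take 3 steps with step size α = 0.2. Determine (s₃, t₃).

(-3.088, 1.968)

∇J = (10s - 3t, -3s + 2t)
Step 1: at (2.5, 1), ∇J = (22, -5.5) → (2.5, 1) − 0.2·(22, -5.5) = (-1.9, 2.1)
Step 2: at (-1.9, 2.1), ∇J = (-25.3, 9.9) → (-1.9, 2.1) − 0.2·(-25.3, 9.9) = (3.16, 0.12)
Step 3: at (3.16, 0.12), ∇J = (31.24, -9.24) → (3.16, 0.12) − 0.2·(31.24, -9.24) = (-3.088, 1.968)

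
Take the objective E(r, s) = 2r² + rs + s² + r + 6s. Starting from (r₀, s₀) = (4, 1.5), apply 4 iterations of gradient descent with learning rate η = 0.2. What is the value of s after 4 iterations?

∇E = (4r + s + 1, r + 2s + 6)
(r₁, s₁) = (4, 1.5) − 0.2·(18.5, 13) = (0.3, -1.1)
(r₂, s₂) = (0.3, -1.1) − 0.2·(1.1, 4.1) = (0.08, -1.92)
(r₃, s₃) = (0.08, -1.92) − 0.2·(-0.6, 2.24) = (0.2, -2.368)
(r₄, s₄) = (0.2, -2.368) − 0.2·(-0.568, 1.464) = (0.3136, -2.6608)
s = -2.6608

-2.6608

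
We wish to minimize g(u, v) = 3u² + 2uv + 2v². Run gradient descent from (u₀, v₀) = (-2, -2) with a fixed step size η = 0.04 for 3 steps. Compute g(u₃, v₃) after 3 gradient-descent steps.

3.817568256

∇g = (6u + 2v, 2u + 4v)
Step 1: at (-2, -2), ∇g = (-16, -12) → (-2, -2) − 0.04·(-16, -12) = (-1.36, -1.52)
Step 2: at (-1.36, -1.52), ∇g = (-11.2, -8.8) → (-1.36, -1.52) − 0.04·(-11.2, -8.8) = (-0.912, -1.168)
Step 3: at (-0.912, -1.168), ∇g = (-7.808, -6.496) → (-0.912, -1.168) − 0.04·(-7.808, -6.496) = (-0.59968, -0.90816)
g(-0.59968, -0.90816) = 3.817568256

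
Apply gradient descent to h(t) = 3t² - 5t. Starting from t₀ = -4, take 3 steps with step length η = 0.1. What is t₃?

0.524

h′(t) = 6t - 5
t₁ = -4 − 0.1·(-29) = -1.1
t₂ = -1.1 − 0.1·(-11.6) = 0.06
t₃ = 0.06 − 0.1·(-4.64) = 0.524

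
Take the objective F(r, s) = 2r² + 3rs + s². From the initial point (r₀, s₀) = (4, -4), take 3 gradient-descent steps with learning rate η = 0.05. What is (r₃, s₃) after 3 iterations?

(3.5885, -4.4655)

∇F = (4r + 3s, 3r + 2s)
Step 1: at (4, -4), ∇F = (4, 4) → (4, -4) − 0.05·(4, 4) = (3.8, -4.2)
Step 2: at (3.8, -4.2), ∇F = (2.6, 3) → (3.8, -4.2) − 0.05·(2.6, 3) = (3.67, -4.35)
Step 3: at (3.67, -4.35), ∇F = (1.63, 2.31) → (3.67, -4.35) − 0.05·(1.63, 2.31) = (3.5885, -4.4655)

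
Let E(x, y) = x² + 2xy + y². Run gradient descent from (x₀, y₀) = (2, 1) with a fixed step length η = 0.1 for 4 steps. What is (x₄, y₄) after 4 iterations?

(0.6944, -0.3056)

∇E = (2x + 2y, 2x + 2y)
(x₁, y₁) = (2, 1) − 0.1·(6, 6) = (1.4, 0.4)
(x₂, y₂) = (1.4, 0.4) − 0.1·(3.6, 3.6) = (1.04, 0.04)
(x₃, y₃) = (1.04, 0.04) − 0.1·(2.16, 2.16) = (0.824, -0.176)
(x₄, y₄) = (0.824, -0.176) − 0.1·(1.296, 1.296) = (0.6944, -0.3056)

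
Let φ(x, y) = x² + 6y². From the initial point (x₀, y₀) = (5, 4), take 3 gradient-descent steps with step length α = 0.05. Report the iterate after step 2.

∇φ = (2x, 12y)
Step 1: at (5, 4), ∇φ = (10, 48) → (5, 4) − 0.05·(10, 48) = (4.5, 1.6)
Step 2: at (4.5, 1.6), ∇φ = (9, 19.2) → (4.5, 1.6) − 0.05·(9, 19.2) = (4.05, 0.64)

(4.05, 0.64)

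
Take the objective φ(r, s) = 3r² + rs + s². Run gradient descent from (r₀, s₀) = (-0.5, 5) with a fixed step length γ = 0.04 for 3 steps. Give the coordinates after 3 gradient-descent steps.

(-0.6464, 3.956736)

∇φ = (6r + s, r + 2s)
Step 1: at (-0.5, 5), ∇φ = (2, 9.5) → (-0.5, 5) − 0.04·(2, 9.5) = (-0.58, 4.62)
Step 2: at (-0.58, 4.62), ∇φ = (1.14, 8.66) → (-0.58, 4.62) − 0.04·(1.14, 8.66) = (-0.6256, 4.2736)
Step 3: at (-0.6256, 4.2736), ∇φ = (0.52, 7.9216) → (-0.6256, 4.2736) − 0.04·(0.52, 7.9216) = (-0.6464, 3.956736)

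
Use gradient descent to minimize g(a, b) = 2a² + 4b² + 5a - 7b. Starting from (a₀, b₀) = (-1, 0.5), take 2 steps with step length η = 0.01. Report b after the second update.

∇g = (4a + 5, 8b - 7)
(a₁, b₁) = (-1, 0.5) − 0.01·(1, -3) = (-1.01, 0.53)
(a₂, b₂) = (-1.01, 0.53) − 0.01·(0.96, -2.76) = (-1.0196, 0.5576)
b = 0.5576

0.5576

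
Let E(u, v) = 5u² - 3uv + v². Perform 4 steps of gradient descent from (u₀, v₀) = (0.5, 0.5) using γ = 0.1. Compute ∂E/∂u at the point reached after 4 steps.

∇E = (10u - 3v, -3u + 2v)
Step 1: at (0.5, 0.5), ∇E = (3.5, -0.5) → (0.5, 0.5) − 0.1·(3.5, -0.5) = (0.15, 0.55)
Step 2: at (0.15, 0.55), ∇E = (-0.15, 0.65) → (0.15, 0.55) − 0.1·(-0.15, 0.65) = (0.165, 0.485)
Step 3: at (0.165, 0.485), ∇E = (0.195, 0.475) → (0.165, 0.485) − 0.1·(0.195, 0.475) = (0.1455, 0.4375)
Step 4: at (0.1455, 0.4375), ∇E = (0.1425, 0.4385) → (0.1455, 0.4375) − 0.1·(0.1425, 0.4385) = (0.13125, 0.39365)
∂E/∂u at (0.13125, 0.39365) = 0.13155

0.13155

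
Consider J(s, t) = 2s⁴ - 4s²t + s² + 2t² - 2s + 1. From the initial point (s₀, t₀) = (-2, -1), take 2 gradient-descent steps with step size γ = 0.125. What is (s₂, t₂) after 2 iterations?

(-649.984375, 39.03125)

∇J = (8s³ - 8st + 2s - 2, -4s² + 4t)
Step 1: at (-2, -1), ∇J = (-86, -20) → (-2, -1) − 0.125·(-86, -20) = (8.75, 1.5)
Step 2: at (8.75, 1.5), ∇J = (5269.875, -300.25) → (8.75, 1.5) − 0.125·(5269.875, -300.25) = (-649.984375, 39.03125)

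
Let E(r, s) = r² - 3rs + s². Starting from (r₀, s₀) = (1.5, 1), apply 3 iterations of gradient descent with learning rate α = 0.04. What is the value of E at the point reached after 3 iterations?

-1.8951409664

∇E = (2r - 3s, -3r + 2s)
(r₁, s₁) = (1.5, 1) − 0.04·(0, -2.5) = (1.5, 1.1)
(r₂, s₂) = (1.5, 1.1) − 0.04·(-0.3, -2.3) = (1.512, 1.192)
(r₃, s₃) = (1.512, 1.192) − 0.04·(-0.552, -2.152) = (1.53408, 1.27808)
E(1.53408, 1.27808) = -1.8951409664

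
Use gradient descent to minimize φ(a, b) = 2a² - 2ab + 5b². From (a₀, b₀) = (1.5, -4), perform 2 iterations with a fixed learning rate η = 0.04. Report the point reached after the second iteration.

(0.6072, -1.2928)

∇φ = (4a - 2b, -2a + 10b)
(a₁, b₁) = (1.5, -4) − 0.04·(14, -43) = (0.94, -2.28)
(a₂, b₂) = (0.94, -2.28) − 0.04·(8.32, -24.68) = (0.6072, -1.2928)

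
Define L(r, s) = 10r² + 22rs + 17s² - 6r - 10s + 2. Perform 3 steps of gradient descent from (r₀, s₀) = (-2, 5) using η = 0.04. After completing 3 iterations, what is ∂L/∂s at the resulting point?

-101.234944

∇L = (20r + 22s - 6, 22r + 34s - 10)
(r₁, s₁) = (-2, 5) − 0.04·(64, 116) = (-4.56, 0.36)
(r₂, s₂) = (-4.56, 0.36) − 0.04·(-89.28, -98.08) = (-0.9888, 4.2832)
(r₃, s₃) = (-0.9888, 4.2832) − 0.04·(68.4544, 113.8752) = (-3.726976, -0.271808)
∂L/∂s at (-3.726976, -0.271808) = -101.234944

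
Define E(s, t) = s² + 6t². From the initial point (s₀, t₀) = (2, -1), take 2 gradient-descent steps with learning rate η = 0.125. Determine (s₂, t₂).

∇E = (2s, 12t)
Step 1: at (2, -1), ∇E = (4, -12) → (2, -1) − 0.125·(4, -12) = (1.5, 0.5)
Step 2: at (1.5, 0.5), ∇E = (3, 6) → (1.5, 0.5) − 0.125·(3, 6) = (1.125, -0.25)

(1.125, -0.25)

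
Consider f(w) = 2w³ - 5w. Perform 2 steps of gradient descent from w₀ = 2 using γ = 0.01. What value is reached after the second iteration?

f′(w) = 6w² - 5
w₁ = 2 − 0.01·19 = 1.81
w₂ = 1.81 − 0.01·14.6566 = 1.663434

1.663434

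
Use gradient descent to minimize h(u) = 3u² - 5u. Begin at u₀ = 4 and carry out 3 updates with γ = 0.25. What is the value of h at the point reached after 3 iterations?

h′(u) = 6u - 5
u₁ = 4 − 0.25·19 = -0.75
u₂ = -0.75 − 0.25·(-9.5) = 1.625
u₃ = 1.625 − 0.25·4.75 = 0.4375
h(0.4375) = -1.61328125

-1.61328125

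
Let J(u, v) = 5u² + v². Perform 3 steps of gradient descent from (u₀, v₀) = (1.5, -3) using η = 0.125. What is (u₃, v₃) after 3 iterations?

∇J = (10u, 2v)
Step 1: at (1.5, -3), ∇J = (15, -6) → (1.5, -3) − 0.125·(15, -6) = (-0.375, -2.25)
Step 2: at (-0.375, -2.25), ∇J = (-3.75, -4.5) → (-0.375, -2.25) − 0.125·(-3.75, -4.5) = (0.09375, -1.6875)
Step 3: at (0.09375, -1.6875), ∇J = (0.9375, -3.375) → (0.09375, -1.6875) − 0.125·(0.9375, -3.375) = (-0.0234375, -1.265625)

(-0.0234375, -1.265625)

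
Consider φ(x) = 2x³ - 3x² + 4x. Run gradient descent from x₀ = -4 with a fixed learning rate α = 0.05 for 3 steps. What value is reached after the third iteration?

φ′(x) = 6x² - 6x + 4
Step 1: φ′(-4) = 124; x₁ = -4 − 0.05·124 = -10.2
Step 2: φ′(-10.2) = 689.44; x₂ = -10.2 − 0.05·689.44 = -44.672
Step 3: φ′(-44.672) = 12245.557504; x₃ = -44.672 − 0.05·12245.557504 = -656.9498752

-656.9498752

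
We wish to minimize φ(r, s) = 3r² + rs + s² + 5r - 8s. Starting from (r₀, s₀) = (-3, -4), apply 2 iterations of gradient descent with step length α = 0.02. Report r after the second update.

∇φ = (6r + s + 5, r + 2s - 8)
(r₁, s₁) = (-3, -4) − 0.02·(-17, -19) = (-2.66, -3.62)
(r₂, s₂) = (-2.66, -3.62) − 0.02·(-14.58, -17.9) = (-2.3684, -3.262)
r = -2.3684

-2.3684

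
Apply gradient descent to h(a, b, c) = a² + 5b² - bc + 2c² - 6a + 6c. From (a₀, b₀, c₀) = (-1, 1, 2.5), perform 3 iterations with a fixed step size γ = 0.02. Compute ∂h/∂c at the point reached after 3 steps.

12.02958

∇h = (2a - 6, 10b - c, -b + 4c + 6)
Step 1: at (-1, 1, 2.5), ∇h = (-8, 7.5, 15) → (-1, 1, 2.5) − 0.02·(-8, 7.5, 15) = (-0.84, 0.85, 2.2)
Step 2: at (-0.84, 0.85, 2.2), ∇h = (-7.68, 6.3, 13.95) → (-0.84, 0.85, 2.2) − 0.02·(-7.68, 6.3, 13.95) = (-0.6864, 0.724, 1.921)
Step 3: at (-0.6864, 0.724, 1.921), ∇h = (-7.3728, 5.319, 12.96) → (-0.6864, 0.724, 1.921) − 0.02·(-7.3728, 5.319, 12.96) = (-0.538944, 0.61762, 1.6618)
∂h/∂c at (-0.538944, 0.61762, 1.6618) = 12.02958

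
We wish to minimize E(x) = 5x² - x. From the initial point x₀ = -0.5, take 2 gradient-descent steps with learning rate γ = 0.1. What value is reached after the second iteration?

E′(x) = 10x - 1
Step 1: E′(-0.5) = -6; x₁ = -0.5 − 0.1·(-6) = 0.1
Step 2: E′(0.1) = 0; x₂ = 0.1 − 0.1·0 = 0.1

0.1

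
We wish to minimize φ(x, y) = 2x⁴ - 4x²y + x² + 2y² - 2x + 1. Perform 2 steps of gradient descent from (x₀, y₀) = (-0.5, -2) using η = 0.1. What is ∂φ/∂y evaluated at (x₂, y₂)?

∇φ = (8x³ - 8xy + 2x - 2, -4x² + 4y)
Step 1: at (-0.5, -2), ∇φ = (-12, -9) → (-0.5, -2) − 0.1·(-12, -9) = (0.7, -1.1)
Step 2: at (0.7, -1.1), ∇φ = (8.304, -6.36) → (0.7, -1.1) − 0.1·(8.304, -6.36) = (-0.1304, -0.464)
∂φ/∂y at (-0.1304, -0.464) = -1.92401664

-1.92401664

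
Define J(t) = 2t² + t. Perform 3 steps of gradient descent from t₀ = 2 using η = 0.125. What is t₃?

0.03125

J′(t) = 4t + 1
t₁ = 2 − 0.125·9 = 0.875
t₂ = 0.875 − 0.125·4.5 = 0.3125
t₃ = 0.3125 − 0.125·2.25 = 0.03125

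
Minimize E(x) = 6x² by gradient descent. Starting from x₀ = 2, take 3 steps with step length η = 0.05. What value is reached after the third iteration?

E′(x) = 12x
Step 1: E′(2) = 24; x₁ = 2 − 0.05·24 = 0.8
Step 2: E′(0.8) = 9.6; x₂ = 0.8 − 0.05·9.6 = 0.32
Step 3: E′(0.32) = 3.84; x₃ = 0.32 − 0.05·3.84 = 0.128

0.128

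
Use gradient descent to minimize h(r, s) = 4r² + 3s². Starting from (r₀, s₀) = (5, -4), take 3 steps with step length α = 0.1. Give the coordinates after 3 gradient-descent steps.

∇h = (8r, 6s)
Step 1: at (5, -4), ∇h = (40, -24) → (5, -4) − 0.1·(40, -24) = (1, -1.6)
Step 2: at (1, -1.6), ∇h = (8, -9.6) → (1, -1.6) − 0.1·(8, -9.6) = (0.2, -0.64)
Step 3: at (0.2, -0.64), ∇h = (1.6, -3.84) → (0.2, -0.64) − 0.1·(1.6, -3.84) = (0.04, -0.256)

(0.04, -0.256)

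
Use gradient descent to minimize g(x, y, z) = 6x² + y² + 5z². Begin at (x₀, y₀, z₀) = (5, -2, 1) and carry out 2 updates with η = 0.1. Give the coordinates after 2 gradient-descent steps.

∇g = (12x, 2y, 10z)
(x₁, y₁, z₁) = (5, -2, 1) − 0.1·(60, -4, 10) = (-1, -1.6, 0)
(x₂, y₂, z₂) = (-1, -1.6, 0) − 0.1·(-12, -3.2, 0) = (0.2, -1.28, 0)

(0.2, -1.28, 0)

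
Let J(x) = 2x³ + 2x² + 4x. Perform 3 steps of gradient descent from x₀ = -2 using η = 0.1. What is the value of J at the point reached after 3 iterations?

J′(x) = 6x² + 4x + 4
Step 1: J′(-2) = 20; x₁ = -2 − 0.1·20 = -4
Step 2: J′(-4) = 84; x₂ = -4 − 0.1·84 = -12.4
Step 3: J′(-12.4) = 876.96; x₃ = -12.4 − 0.1·876.96 = -100.096
J(-100.096) = -1986127.496937472

-1986127.496937472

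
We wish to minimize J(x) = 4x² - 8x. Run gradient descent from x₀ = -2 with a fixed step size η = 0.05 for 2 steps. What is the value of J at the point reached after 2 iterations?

J′(x) = 8x - 8
x₁ = -2 − 0.05·(-24) = -0.8
x₂ = -0.8 − 0.05·(-14.4) = -0.08
J(-0.08) = 0.6656

0.6656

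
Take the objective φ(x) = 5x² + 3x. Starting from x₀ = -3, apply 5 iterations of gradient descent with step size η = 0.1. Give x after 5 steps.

φ′(x) = 10x + 3
Step 1: φ′(-3) = -27; x₁ = -3 − 0.1·(-27) = -0.3
Step 2: φ′(-0.3) = 0; x₂ = -0.3 − 0.1·0 = -0.3
Step 3: φ′(-0.3) = 0; x₃ = -0.3 − 0.1·0 = -0.3
Step 4: φ′(-0.3) = 0; x₄ = -0.3 − 0.1·0 = -0.3
Step 5: φ′(-0.3) = 0; x₅ = -0.3 − 0.1·0 = -0.3

-0.3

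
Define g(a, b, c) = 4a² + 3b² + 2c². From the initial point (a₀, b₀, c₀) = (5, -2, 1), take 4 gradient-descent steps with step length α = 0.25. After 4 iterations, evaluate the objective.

100.046875

∇g = (8a, 6b, 4c)
(a₁, b₁, c₁) = (5, -2, 1) − 0.25·(40, -12, 4) = (-5, 1, 0)
(a₂, b₂, c₂) = (-5, 1, 0) − 0.25·(-40, 6, 0) = (5, -0.5, 0)
(a₃, b₃, c₃) = (5, -0.5, 0) − 0.25·(40, -3, 0) = (-5, 0.25, 0)
(a₄, b₄, c₄) = (-5, 0.25, 0) − 0.25·(-40, 1.5, 0) = (5, -0.125, 0)
g(5, -0.125, 0) = 100.046875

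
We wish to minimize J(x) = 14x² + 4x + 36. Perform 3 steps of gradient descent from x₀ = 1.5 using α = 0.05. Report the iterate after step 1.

J′(x) = 28x + 4
Step 1: J′(1.5) = 46; x₁ = 1.5 − 0.05·46 = -0.8

-0.8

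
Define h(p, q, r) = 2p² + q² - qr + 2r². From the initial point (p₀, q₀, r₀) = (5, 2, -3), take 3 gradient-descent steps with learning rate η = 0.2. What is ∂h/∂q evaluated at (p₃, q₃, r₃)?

0.336

∇h = (4p, 2q - r, -q + 4r)
Step 1: at (5, 2, -3), ∇h = (20, 7, -14) → (5, 2, -3) − 0.2·(20, 7, -14) = (1, 0.6, -0.2)
Step 2: at (1, 0.6, -0.2), ∇h = (4, 1.4, -1.4) → (1, 0.6, -0.2) − 0.2·(4, 1.4, -1.4) = (0.2, 0.32, 0.08)
Step 3: at (0.2, 0.32, 0.08), ∇h = (0.8, 0.56, 0) → (0.2, 0.32, 0.08) − 0.2·(0.8, 0.56, 0) = (0.04, 0.208, 0.08)
∂h/∂q at (0.04, 0.208, 0.08) = 0.336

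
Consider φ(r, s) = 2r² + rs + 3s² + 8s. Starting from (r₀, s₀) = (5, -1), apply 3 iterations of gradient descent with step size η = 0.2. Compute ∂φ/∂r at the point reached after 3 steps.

0.192

∇φ = (4r + s, r + 6s + 8)
(r₁, s₁) = (5, -1) − 0.2·(19, 7) = (1.2, -2.4)
(r₂, s₂) = (1.2, -2.4) − 0.2·(2.4, -5.2) = (0.72, -1.36)
(r₃, s₃) = (0.72, -1.36) − 0.2·(1.52, 0.56) = (0.416, -1.472)
∂φ/∂r at (0.416, -1.472) = 0.192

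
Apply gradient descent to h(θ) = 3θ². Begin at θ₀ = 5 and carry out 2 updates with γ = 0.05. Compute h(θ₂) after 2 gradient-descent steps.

18.0075

h′(θ) = 6θ
θ₁ = 5 − 0.05·30 = 3.5
θ₂ = 3.5 − 0.05·21 = 2.45
h(2.45) = 18.0075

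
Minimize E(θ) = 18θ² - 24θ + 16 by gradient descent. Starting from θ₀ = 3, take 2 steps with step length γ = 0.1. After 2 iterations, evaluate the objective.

4486.3648

E′(θ) = 36θ - 24
θ₁ = 3 − 0.1·84 = -5.4
θ₂ = -5.4 − 0.1·(-218.4) = 16.44
E(16.44) = 4486.3648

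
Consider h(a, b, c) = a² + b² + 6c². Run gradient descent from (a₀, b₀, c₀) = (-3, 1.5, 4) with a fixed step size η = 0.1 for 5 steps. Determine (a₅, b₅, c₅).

∇h = (2a, 2b, 12c)
Step 1: at (-3, 1.5, 4), ∇h = (-6, 3, 48) → (-3, 1.5, 4) − 0.1·(-6, 3, 48) = (-2.4, 1.2, -0.8)
Step 2: at (-2.4, 1.2, -0.8), ∇h = (-4.8, 2.4, -9.6) → (-2.4, 1.2, -0.8) − 0.1·(-4.8, 2.4, -9.6) = (-1.92, 0.96, 0.16)
Step 3: at (-1.92, 0.96, 0.16), ∇h = (-3.84, 1.92, 1.92) → (-1.92, 0.96, 0.16) − 0.1·(-3.84, 1.92, 1.92) = (-1.536, 0.768, -0.032)
Step 4: at (-1.536, 0.768, -0.032), ∇h = (-3.072, 1.536, -0.384) → (-1.536, 0.768, -0.032) − 0.1·(-3.072, 1.536, -0.384) = (-1.2288, 0.6144, 0.0064)
Step 5: at (-1.2288, 0.6144, 0.0064), ∇h = (-2.4576, 1.2288, 0.0768) → (-1.2288, 0.6144, 0.0064) − 0.1·(-2.4576, 1.2288, 0.0768) = (-0.98304, 0.49152, -0.00128)

(-0.98304, 0.49152, -0.00128)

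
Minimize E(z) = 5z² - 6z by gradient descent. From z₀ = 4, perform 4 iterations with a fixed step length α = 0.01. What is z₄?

E′(z) = 10z - 6
Step 1: E′(4) = 34; z₁ = 4 − 0.01·34 = 3.66
Step 2: E′(3.66) = 30.6; z₂ = 3.66 − 0.01·30.6 = 3.354
Step 3: E′(3.354) = 27.54; z₃ = 3.354 − 0.01·27.54 = 3.0786
Step 4: E′(3.0786) = 24.786; z₄ = 3.0786 − 0.01·24.786 = 2.83074

2.83074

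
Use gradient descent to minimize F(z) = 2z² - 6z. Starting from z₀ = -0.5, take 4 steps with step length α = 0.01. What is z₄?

F′(z) = 4z - 6
z₁ = -0.5 − 0.01·(-8) = -0.42
z₂ = -0.42 − 0.01·(-7.68) = -0.3432
z₃ = -0.3432 − 0.01·(-7.3728) = -0.269472
z₄ = -0.269472 − 0.01·(-7.077888) = -0.19869312

-0.19869312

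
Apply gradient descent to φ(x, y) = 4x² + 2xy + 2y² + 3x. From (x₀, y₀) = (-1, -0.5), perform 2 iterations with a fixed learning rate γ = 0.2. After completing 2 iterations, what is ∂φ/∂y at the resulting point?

-1.76

∇φ = (8x + 2y + 3, 2x + 4y)
(x₁, y₁) = (-1, -0.5) − 0.2·(-6, -4) = (0.2, 0.3)
(x₂, y₂) = (0.2, 0.3) − 0.2·(5.2, 1.6) = (-0.84, -0.02)
∂φ/∂y at (-0.84, -0.02) = -1.76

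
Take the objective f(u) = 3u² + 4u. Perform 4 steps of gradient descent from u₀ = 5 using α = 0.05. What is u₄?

0.6939

f′(u) = 6u + 4
u₁ = 5 − 0.05·34 = 3.3
u₂ = 3.3 − 0.05·23.8 = 2.11
u₃ = 2.11 − 0.05·16.66 = 1.277
u₄ = 1.277 − 0.05·11.662 = 0.6939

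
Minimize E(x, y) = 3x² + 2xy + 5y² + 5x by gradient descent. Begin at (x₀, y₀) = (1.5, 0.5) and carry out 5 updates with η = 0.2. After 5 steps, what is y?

-2.2328

∇E = (6x + 2y + 5, 2x + 10y)
(x₁, y₁) = (1.5, 0.5) − 0.2·(15, 8) = (-1.5, -1.1)
(x₂, y₂) = (-1.5, -1.1) − 0.2·(-6.2, -14) = (-0.26, 1.7)
(x₃, y₃) = (-0.26, 1.7) − 0.2·(6.84, 16.48) = (-1.628, -1.596)
(x₄, y₄) = (-1.628, -1.596) − 0.2·(-7.96, -19.216) = (-0.036, 2.2472)
(x₅, y₅) = (-0.036, 2.2472) − 0.2·(9.2784, 22.4) = (-1.89168, -2.2328)
y = -2.2328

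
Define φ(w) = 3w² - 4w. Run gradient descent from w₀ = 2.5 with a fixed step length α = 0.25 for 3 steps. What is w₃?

φ′(w) = 6w - 4
Step 1: φ′(2.5) = 11; w₁ = 2.5 − 0.25·11 = -0.25
Step 2: φ′(-0.25) = -5.5; w₂ = -0.25 − 0.25·(-5.5) = 1.125
Step 3: φ′(1.125) = 2.75; w₃ = 1.125 − 0.25·2.75 = 0.4375

0.4375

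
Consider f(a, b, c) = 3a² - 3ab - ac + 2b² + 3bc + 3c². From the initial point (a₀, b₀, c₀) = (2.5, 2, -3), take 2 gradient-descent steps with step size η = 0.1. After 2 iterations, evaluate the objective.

4.95395

∇f = (6a - 3b - c, -3a + 4b + 3c, -a + 3b + 6c)
Step 1: at (2.5, 2, -3), ∇f = (12, -8.5, -14.5) → (2.5, 2, -3) − 0.1·(12, -8.5, -14.5) = (1.3, 2.85, -1.55)
Step 2: at (1.3, 2.85, -1.55), ∇f = (0.8, 2.85, -2.05) → (1.3, 2.85, -1.55) − 0.1·(0.8, 2.85, -2.05) = (1.22, 2.565, -1.345)
f(1.22, 2.565, -1.345) = 4.95395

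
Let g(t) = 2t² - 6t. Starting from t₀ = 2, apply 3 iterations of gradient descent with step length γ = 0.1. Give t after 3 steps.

1.608

g′(t) = 4t - 6
Step 1: g′(2) = 2; t₁ = 2 − 0.1·2 = 1.8
Step 2: g′(1.8) = 1.2; t₂ = 1.8 − 0.1·1.2 = 1.68
Step 3: g′(1.68) = 0.72; t₃ = 1.68 − 0.1·0.72 = 1.608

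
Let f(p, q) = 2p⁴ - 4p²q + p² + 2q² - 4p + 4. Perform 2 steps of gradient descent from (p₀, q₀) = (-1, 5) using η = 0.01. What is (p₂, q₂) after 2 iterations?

(-1.52264192, 4.709904)

∇f = (8p³ - 8pq + 2p - 4, -4p² + 4q)
Step 1: at (-1, 5), ∇f = (26, 16) → (-1, 5) − 0.01·(26, 16) = (-1.26, 4.84)
Step 2: at (-1.26, 4.84), ∇f = (26.264192, 13.0096) → (-1.26, 4.84) − 0.01·(26.264192, 13.0096) = (-1.52264192, 4.709904)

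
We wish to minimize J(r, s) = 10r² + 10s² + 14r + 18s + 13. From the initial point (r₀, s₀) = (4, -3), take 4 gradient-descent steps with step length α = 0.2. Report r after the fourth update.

380

∇J = (20r + 14, 20s + 18)
(r₁, s₁) = (4, -3) − 0.2·(94, -42) = (-14.8, 5.4)
(r₂, s₂) = (-14.8, 5.4) − 0.2·(-282, 126) = (41.6, -19.8)
(r₃, s₃) = (41.6, -19.8) − 0.2·(846, -378) = (-127.6, 55.8)
(r₄, s₄) = (-127.6, 55.8) − 0.2·(-2538, 1134) = (380, -171)
r = 380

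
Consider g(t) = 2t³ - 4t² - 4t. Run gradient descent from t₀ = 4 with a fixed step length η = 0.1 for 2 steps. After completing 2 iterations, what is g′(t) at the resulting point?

g′(t) = 6t² - 8t - 4
t₁ = 4 − 0.1·60 = -2
t₂ = -2 − 0.1·36 = -5.6
g′(t) at (-5.6) = 228.96

228.96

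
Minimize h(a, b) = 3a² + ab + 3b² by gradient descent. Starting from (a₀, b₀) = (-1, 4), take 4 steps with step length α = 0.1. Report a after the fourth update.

∇h = (6a + b, a + 6b)
Step 1: at (-1, 4), ∇h = (-2, 23) → (-1, 4) − 0.1·(-2, 23) = (-0.8, 1.7)
Step 2: at (-0.8, 1.7), ∇h = (-3.1, 9.4) → (-0.8, 1.7) − 0.1·(-3.1, 9.4) = (-0.49, 0.76)
Step 3: at (-0.49, 0.76), ∇h = (-2.18, 4.07) → (-0.49, 0.76) − 0.1·(-2.18, 4.07) = (-0.272, 0.353)
Step 4: at (-0.272, 0.353), ∇h = (-1.279, 1.846) → (-0.272, 0.353) − 0.1·(-1.279, 1.846) = (-0.1441, 0.1684)
a = -0.1441

-0.1441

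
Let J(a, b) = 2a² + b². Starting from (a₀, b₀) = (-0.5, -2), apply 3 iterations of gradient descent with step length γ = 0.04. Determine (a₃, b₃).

∇J = (4a, 2b)
Step 1: at (-0.5, -2), ∇J = (-2, -4) → (-0.5, -2) − 0.04·(-2, -4) = (-0.42, -1.84)
Step 2: at (-0.42, -1.84), ∇J = (-1.68, -3.68) → (-0.42, -1.84) − 0.04·(-1.68, -3.68) = (-0.3528, -1.6928)
Step 3: at (-0.3528, -1.6928), ∇J = (-1.4112, -3.3856) → (-0.3528, -1.6928) − 0.04·(-1.4112, -3.3856) = (-0.296352, -1.557376)

(-0.296352, -1.557376)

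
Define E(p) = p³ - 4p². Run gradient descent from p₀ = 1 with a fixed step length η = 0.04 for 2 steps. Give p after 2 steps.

1.4112

E′(p) = 3p² - 8p
Step 1: E′(1) = -5; p₁ = 1 − 0.04·(-5) = 1.2
Step 2: E′(1.2) = -5.28; p₂ = 1.2 − 0.04·(-5.28) = 1.4112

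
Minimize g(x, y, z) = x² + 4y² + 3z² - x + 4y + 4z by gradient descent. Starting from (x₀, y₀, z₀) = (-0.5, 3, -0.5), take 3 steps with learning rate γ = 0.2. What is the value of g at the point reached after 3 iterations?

-0.250528

∇g = (2x - 1, 8y + 4, 6z + 4)
Step 1: at (-0.5, 3, -0.5), ∇g = (-2, 28, 1) → (-0.5, 3, -0.5) − 0.2·(-2, 28, 1) = (-0.1, -2.6, -0.7)
Step 2: at (-0.1, -2.6, -0.7), ∇g = (-1.2, -16.8, -0.2) → (-0.1, -2.6, -0.7) − 0.2·(-1.2, -16.8, -0.2) = (0.14, 0.76, -0.66)
Step 3: at (0.14, 0.76, -0.66), ∇g = (-0.72, 10.08, 0.04) → (0.14, 0.76, -0.66) − 0.2·(-0.72, 10.08, 0.04) = (0.284, -1.256, -0.668)
g(0.284, -1.256, -0.668) = -0.250528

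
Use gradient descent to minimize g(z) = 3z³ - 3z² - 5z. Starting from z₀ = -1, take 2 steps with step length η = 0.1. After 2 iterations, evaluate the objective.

g′(z) = 9z² - 6z - 5
z₁ = -1 − 0.1·10 = -2
z₂ = -2 − 0.1·43 = -6.3
g(-6.3) = -837.711

-837.711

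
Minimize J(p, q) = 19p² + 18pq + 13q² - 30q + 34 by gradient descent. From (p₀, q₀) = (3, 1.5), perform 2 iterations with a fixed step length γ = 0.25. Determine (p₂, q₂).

∇J = (38p + 18q, 18p + 26q - 30)
(p₁, q₁) = (3, 1.5) − 0.25·(141, 63) = (-32.25, -14.25)
(p₂, q₂) = (-32.25, -14.25) − 0.25·(-1482, -981) = (338.25, 231)

(338.25, 231)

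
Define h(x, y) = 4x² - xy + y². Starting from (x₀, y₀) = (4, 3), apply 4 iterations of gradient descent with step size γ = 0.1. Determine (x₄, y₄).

(0.26, 1.5775)

∇h = (8x - y, -x + 2y)
(x₁, y₁) = (4, 3) − 0.1·(29, 2) = (1.1, 2.8)
(x₂, y₂) = (1.1, 2.8) − 0.1·(6, 4.5) = (0.5, 2.35)
(x₃, y₃) = (0.5, 2.35) − 0.1·(1.65, 4.2) = (0.335, 1.93)
(x₄, y₄) = (0.335, 1.93) − 0.1·(0.75, 3.525) = (0.26, 1.5775)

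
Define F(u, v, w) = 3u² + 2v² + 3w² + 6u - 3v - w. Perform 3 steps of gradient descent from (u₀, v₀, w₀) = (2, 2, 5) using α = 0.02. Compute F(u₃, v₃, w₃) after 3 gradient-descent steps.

∇F = (6u + 6, 4v - 3, 6w - 1)
Step 1: at (2, 2, 5), ∇F = (18, 5, 29) → (2, 2, 5) − 0.02·(18, 5, 29) = (1.64, 1.9, 4.42)
Step 2: at (1.64, 1.9, 4.42), ∇F = (15.84, 4.6, 25.52) → (1.64, 1.9, 4.42) − 0.02·(15.84, 4.6, 25.52) = (1.3232, 1.808, 3.9096)
Step 3: at (1.3232, 1.808, 3.9096), ∇F = (13.9392, 4.232, 22.4576) → (1.3232, 1.808, 3.9096) − 0.02·(13.9392, 4.232, 22.4576) = (1.044416, 1.72336, 3.460448)
F(1.044416, 1.72336, 3.460448) = 42.77242280448

42.77242280448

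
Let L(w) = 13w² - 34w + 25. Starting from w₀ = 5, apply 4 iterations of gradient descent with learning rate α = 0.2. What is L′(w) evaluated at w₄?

29872.2816

L′(w) = 26w - 34
Step 1: L′(5) = 96; w₁ = 5 − 0.2·96 = -14.2
Step 2: L′(-14.2) = -403.2; w₂ = -14.2 − 0.2·(-403.2) = 66.44
Step 3: L′(66.44) = 1693.44; w₃ = 66.44 − 0.2·1693.44 = -272.248
Step 4: L′(-272.248) = -7112.448; w₄ = -272.248 − 0.2·(-7112.448) = 1150.2416
L′(w) at (1150.2416) = 29872.2816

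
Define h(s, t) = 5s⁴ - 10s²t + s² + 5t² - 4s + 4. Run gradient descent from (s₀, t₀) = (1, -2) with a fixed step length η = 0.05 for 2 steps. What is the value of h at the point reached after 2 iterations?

∇h = (20s³ - 20st + 2s - 4, -10s² + 10t)
(s₁, t₁) = (1, -2) − 0.05·(58, -30) = (-1.9, -0.5)
(s₂, t₂) = (-1.9, -0.5) − 0.05·(-163.98, -41.1) = (6.299, 1.555)
h(6.299, 1.555) = 7285.068691024005

7285.068691024005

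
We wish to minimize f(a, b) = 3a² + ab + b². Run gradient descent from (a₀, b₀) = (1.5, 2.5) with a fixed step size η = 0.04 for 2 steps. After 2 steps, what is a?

∇f = (6a + b, a + 2b)
(a₁, b₁) = (1.5, 2.5) − 0.04·(11.5, 6.5) = (1.04, 2.24)
(a₂, b₂) = (1.04, 2.24) − 0.04·(8.48, 5.52) = (0.7008, 2.0192)
a = 0.7008

0.7008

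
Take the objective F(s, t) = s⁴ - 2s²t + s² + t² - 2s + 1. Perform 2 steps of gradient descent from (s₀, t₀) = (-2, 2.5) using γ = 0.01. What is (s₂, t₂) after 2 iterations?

(-1.70664128, 2.545648)

∇F = (4s³ - 4st + 2s - 2, -2s² + 2t)
Step 1: at (-2, 2.5), ∇F = (-18, -3) → (-2, 2.5) − 0.01·(-18, -3) = (-1.82, 2.53)
Step 2: at (-1.82, 2.53), ∇F = (-11.335872, -1.5648) → (-1.82, 2.53) − 0.01·(-11.335872, -1.5648) = (-1.70664128, 2.545648)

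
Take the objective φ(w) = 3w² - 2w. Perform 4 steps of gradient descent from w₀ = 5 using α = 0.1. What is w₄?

φ′(w) = 6w - 2
w₁ = 5 − 0.1·28 = 2.2
w₂ = 2.2 − 0.1·11.2 = 1.08
w₃ = 1.08 − 0.1·4.48 = 0.632
w₄ = 0.632 − 0.1·1.792 = 0.4528

0.4528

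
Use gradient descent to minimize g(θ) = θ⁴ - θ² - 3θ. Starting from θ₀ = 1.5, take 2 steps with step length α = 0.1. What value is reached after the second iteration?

1.03125

g′(θ) = 4θ³ - 2θ - 3
θ₁ = 1.5 − 0.1·7.5 = 0.75
θ₂ = 0.75 − 0.1·(-2.8125) = 1.03125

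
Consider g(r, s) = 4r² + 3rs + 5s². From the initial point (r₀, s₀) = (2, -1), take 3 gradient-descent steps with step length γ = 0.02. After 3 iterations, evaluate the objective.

∇g = (8r + 3s, 3r + 10s)
Step 1: at (2, -1), ∇g = (13, -4) → (2, -1) − 0.02·(13, -4) = (1.74, -0.92)
Step 2: at (1.74, -0.92), ∇g = (11.16, -3.98) → (1.74, -0.92) − 0.02·(11.16, -3.98) = (1.5168, -0.8404)
Step 3: at (1.5168, -0.8404), ∇g = (9.6132, -3.8536) → (1.5168, -0.8404) − 0.02·(9.6132, -3.8536) = (1.324536, -0.763328)
g(1.324536, -0.763328) = 6.89776439168

6.89776439168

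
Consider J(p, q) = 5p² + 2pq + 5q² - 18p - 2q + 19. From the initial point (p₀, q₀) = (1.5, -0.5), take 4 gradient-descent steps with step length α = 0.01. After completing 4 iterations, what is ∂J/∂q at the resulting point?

-2.39878144

∇J = (10p + 2q - 18, 2p + 10q - 2)
(p₁, q₁) = (1.5, -0.5) − 0.01·(-4, -4) = (1.54, -0.46)
(p₂, q₂) = (1.54, -0.46) − 0.01·(-3.52, -3.52) = (1.5752, -0.4248)
(p₃, q₃) = (1.5752, -0.4248) − 0.01·(-3.0976, -3.0976) = (1.606176, -0.393824)
(p₄, q₄) = (1.606176, -0.393824) − 0.01·(-2.725888, -2.725888) = (1.63343488, -0.36656512)
∂J/∂q at (1.63343488, -0.36656512) = -2.39878144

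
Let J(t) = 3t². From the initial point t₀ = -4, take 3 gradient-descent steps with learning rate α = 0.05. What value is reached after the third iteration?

J′(t) = 6t
t₁ = -4 − 0.05·(-24) = -2.8
t₂ = -2.8 − 0.05·(-16.8) = -1.96
t₃ = -1.96 − 0.05·(-11.76) = -1.372

-1.372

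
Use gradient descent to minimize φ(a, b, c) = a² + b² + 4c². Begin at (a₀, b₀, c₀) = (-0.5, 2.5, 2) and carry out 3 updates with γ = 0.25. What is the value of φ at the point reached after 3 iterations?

16.1015625

∇φ = (2a, 2b, 8c)
(a₁, b₁, c₁) = (-0.5, 2.5, 2) − 0.25·(-1, 5, 16) = (-0.25, 1.25, -2)
(a₂, b₂, c₂) = (-0.25, 1.25, -2) − 0.25·(-0.5, 2.5, -16) = (-0.125, 0.625, 2)
(a₃, b₃, c₃) = (-0.125, 0.625, 2) − 0.25·(-0.25, 1.25, 16) = (-0.0625, 0.3125, -2)
φ(-0.0625, 0.3125, -2) = 16.1015625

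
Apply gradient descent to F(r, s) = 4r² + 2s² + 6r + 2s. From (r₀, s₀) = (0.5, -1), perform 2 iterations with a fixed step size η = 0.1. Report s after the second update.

∇F = (8r + 6, 4s + 2)
Step 1: at (0.5, -1), ∇F = (10, -2) → (0.5, -1) − 0.1·(10, -2) = (-0.5, -0.8)
Step 2: at (-0.5, -0.8), ∇F = (2, -1.2) → (-0.5, -0.8) − 0.1·(2, -1.2) = (-0.7, -0.68)
s = -0.68

-0.68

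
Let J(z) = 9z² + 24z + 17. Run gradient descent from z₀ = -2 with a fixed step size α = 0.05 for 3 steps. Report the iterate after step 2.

J′(z) = 18z + 24
z₁ = -2 − 0.05·(-12) = -1.4
z₂ = -1.4 − 0.05·(-1.2) = -1.34

-1.34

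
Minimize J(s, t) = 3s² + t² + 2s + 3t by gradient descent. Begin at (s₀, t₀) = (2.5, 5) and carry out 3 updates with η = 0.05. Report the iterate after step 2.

∇J = (6s + 2, 2t + 3)
Step 1: at (2.5, 5), ∇J = (17, 13) → (2.5, 5) − 0.05·(17, 13) = (1.65, 4.35)
Step 2: at (1.65, 4.35), ∇J = (11.9, 11.7) → (1.65, 4.35) − 0.05·(11.9, 11.7) = (1.055, 3.765)

(1.055, 3.765)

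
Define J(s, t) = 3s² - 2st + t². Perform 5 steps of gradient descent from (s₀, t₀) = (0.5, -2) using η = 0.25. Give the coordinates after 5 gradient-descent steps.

∇J = (6s - 2t, -2s + 2t)
Step 1: at (0.5, -2), ∇J = (7, -5) → (0.5, -2) − 0.25·(7, -5) = (-1.25, -0.75)
Step 2: at (-1.25, -0.75), ∇J = (-6, 1) → (-1.25, -0.75) − 0.25·(-6, 1) = (0.25, -1)
Step 3: at (0.25, -1), ∇J = (3.5, -2.5) → (0.25, -1) − 0.25·(3.5, -2.5) = (-0.625, -0.375)
Step 4: at (-0.625, -0.375), ∇J = (-3, 0.5) → (-0.625, -0.375) − 0.25·(-3, 0.5) = (0.125, -0.5)
Step 5: at (0.125, -0.5), ∇J = (1.75, -1.25) → (0.125, -0.5) − 0.25·(1.75, -1.25) = (-0.3125, -0.1875)

(-0.3125, -0.1875)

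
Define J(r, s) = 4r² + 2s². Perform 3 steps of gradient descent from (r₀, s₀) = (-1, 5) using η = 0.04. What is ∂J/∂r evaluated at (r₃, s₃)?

∇J = (8r, 4s)
Step 1: at (-1, 5), ∇J = (-8, 20) → (-1, 5) − 0.04·(-8, 20) = (-0.68, 4.2)
Step 2: at (-0.68, 4.2), ∇J = (-5.44, 16.8) → (-0.68, 4.2) − 0.04·(-5.44, 16.8) = (-0.4624, 3.528)
Step 3: at (-0.4624, 3.528), ∇J = (-3.6992, 14.112) → (-0.4624, 3.528) − 0.04·(-3.6992, 14.112) = (-0.314432, 2.96352)
∂J/∂r at (-0.314432, 2.96352) = -2.515456

-2.515456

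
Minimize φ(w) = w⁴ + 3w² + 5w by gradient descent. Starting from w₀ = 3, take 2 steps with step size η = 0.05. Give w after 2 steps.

φ′(w) = 4w³ + 6w + 5
Step 1: φ′(3) = 131; w₁ = 3 − 0.05·131 = -3.55
Step 2: φ′(-3.55) = -195.2555; w₂ = -3.55 − 0.05·(-195.2555) = 6.212775

6.212775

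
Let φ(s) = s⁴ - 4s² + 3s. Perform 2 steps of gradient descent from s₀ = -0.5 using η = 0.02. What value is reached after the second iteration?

-0.77079624

φ′(s) = 4s³ - 8s + 3
s₁ = -0.5 − 0.02·6.5 = -0.63
s₂ = -0.63 − 0.02·7.039812 = -0.77079624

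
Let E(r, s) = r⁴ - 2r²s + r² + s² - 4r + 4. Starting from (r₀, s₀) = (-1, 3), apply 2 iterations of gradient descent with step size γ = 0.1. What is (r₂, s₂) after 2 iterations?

∇E = (4r³ - 4rs + 2r - 4, -2r² + 2s)
(r₁, s₁) = (-1, 3) − 0.1·(2, 4) = (-1.2, 2.6)
(r₂, s₂) = (-1.2, 2.6) − 0.1·(-0.832, 2.32) = (-1.1168, 2.368)

(-1.1168, 2.368)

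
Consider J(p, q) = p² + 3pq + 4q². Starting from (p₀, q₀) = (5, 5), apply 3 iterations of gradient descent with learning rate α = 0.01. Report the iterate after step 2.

(4.5215, 3.9515)

∇J = (2p + 3q, 3p + 8q)
Step 1: at (5, 5), ∇J = (25, 55) → (5, 5) − 0.01·(25, 55) = (4.75, 4.45)
Step 2: at (4.75, 4.45), ∇J = (22.85, 49.85) → (4.75, 4.45) − 0.01·(22.85, 49.85) = (4.5215, 3.9515)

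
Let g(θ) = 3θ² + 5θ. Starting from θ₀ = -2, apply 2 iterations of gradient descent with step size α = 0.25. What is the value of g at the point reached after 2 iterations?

g′(θ) = 6θ + 5
Step 1: g′(-2) = -7; θ₁ = -2 − 0.25·(-7) = -0.25
Step 2: g′(-0.25) = 3.5; θ₂ = -0.25 − 0.25·3.5 = -1.125
g(-1.125) = -1.828125

-1.828125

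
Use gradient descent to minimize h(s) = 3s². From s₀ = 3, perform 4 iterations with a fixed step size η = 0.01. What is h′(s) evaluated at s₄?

14.05348128

h′(s) = 6s
s₁ = 3 − 0.01·18 = 2.82
s₂ = 2.82 − 0.01·16.92 = 2.6508
s₃ = 2.6508 − 0.01·15.9048 = 2.491752
s₄ = 2.491752 − 0.01·14.950512 = 2.34224688
h′(s) at (2.34224688) = 14.05348128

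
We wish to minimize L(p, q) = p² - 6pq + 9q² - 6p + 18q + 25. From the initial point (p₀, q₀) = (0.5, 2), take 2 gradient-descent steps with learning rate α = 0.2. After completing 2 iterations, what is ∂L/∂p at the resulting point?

∇L = (2p - 6q - 6, -6p + 18q + 18)
(p₁, q₁) = (0.5, 2) − 0.2·(-17, 51) = (3.9, -8.2)
(p₂, q₂) = (3.9, -8.2) − 0.2·(51, -153) = (-6.3, 22.4)
∂L/∂p at (-6.3, 22.4) = -153

-153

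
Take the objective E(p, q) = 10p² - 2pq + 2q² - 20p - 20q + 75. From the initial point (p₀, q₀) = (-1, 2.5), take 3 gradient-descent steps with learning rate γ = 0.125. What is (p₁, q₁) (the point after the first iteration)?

(4.625, 3.5)

∇E = (20p - 2q - 20, -2p + 4q - 20)
Step 1: at (-1, 2.5), ∇E = (-45, -8) → (-1, 2.5) − 0.125·(-45, -8) = (4.625, 3.5)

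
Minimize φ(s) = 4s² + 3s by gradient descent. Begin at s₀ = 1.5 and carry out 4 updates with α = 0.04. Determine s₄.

φ′(s) = 8s + 3
s₁ = 1.5 − 0.04·15 = 0.9
s₂ = 0.9 − 0.04·10.2 = 0.492
s₃ = 0.492 − 0.04·6.936 = 0.21456
s₄ = 0.21456 − 0.04·4.71648 = 0.0259008

0.0259008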